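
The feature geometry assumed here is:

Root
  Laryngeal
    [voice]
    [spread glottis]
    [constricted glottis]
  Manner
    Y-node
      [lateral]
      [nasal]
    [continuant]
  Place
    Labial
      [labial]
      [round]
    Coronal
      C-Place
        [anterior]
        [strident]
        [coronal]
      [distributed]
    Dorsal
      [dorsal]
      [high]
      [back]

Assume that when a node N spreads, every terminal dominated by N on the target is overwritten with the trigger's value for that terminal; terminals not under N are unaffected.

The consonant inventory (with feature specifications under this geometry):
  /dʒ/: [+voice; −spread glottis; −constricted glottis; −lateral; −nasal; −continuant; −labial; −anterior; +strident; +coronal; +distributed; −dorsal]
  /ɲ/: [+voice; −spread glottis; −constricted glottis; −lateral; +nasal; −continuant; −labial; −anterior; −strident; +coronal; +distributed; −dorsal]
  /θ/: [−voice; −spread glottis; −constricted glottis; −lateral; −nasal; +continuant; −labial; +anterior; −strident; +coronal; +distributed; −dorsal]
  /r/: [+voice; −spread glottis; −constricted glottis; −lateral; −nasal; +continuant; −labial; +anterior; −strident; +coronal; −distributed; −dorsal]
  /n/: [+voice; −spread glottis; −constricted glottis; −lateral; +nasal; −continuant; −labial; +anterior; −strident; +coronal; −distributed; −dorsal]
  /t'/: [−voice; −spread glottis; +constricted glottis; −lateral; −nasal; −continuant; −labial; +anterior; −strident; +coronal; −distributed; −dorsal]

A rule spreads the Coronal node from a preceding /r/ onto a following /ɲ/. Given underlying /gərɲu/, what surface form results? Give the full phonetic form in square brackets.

Terminals under Coronal in this geometry: [anterior], [strident], [coronal], [distributed].
After delinking /ɲ/'s Coronal and linking /r/'s, the affected terminals become [+anterior], [−strident], [+coronal], [−distributed]; [voice], [spread glottis], [constricted glottis], … (outside Coronal) are retained from /ɲ/.
Among the inventory, only /n/ has exactly this specification, giving the surface form [gərnu].

[gərnu]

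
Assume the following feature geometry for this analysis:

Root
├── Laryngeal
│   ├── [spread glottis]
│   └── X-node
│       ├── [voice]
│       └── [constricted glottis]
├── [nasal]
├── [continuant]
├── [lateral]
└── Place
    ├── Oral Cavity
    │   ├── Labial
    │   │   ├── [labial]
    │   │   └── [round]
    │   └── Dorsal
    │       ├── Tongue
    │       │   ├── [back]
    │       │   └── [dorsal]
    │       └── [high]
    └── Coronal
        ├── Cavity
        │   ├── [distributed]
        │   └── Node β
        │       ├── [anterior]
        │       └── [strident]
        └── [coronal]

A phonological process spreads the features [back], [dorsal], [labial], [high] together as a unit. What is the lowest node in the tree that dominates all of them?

Oral Cavity

[back] lies under Tongue (below Place).
[dorsal]: Root ▹ Place ▹ Oral Cavity ▹ Dorsal ▹ Tongue ▹ [dorsal].
[labial]: Root ▹ Place ▹ Oral Cavity ▹ Labial ▹ [labial].
[high] lies under Dorsal (below Place).
The lowest node appearing on every path is Oral Cavity; each proper daughter of Oral Cavity fails to dominate at least one of the listed features.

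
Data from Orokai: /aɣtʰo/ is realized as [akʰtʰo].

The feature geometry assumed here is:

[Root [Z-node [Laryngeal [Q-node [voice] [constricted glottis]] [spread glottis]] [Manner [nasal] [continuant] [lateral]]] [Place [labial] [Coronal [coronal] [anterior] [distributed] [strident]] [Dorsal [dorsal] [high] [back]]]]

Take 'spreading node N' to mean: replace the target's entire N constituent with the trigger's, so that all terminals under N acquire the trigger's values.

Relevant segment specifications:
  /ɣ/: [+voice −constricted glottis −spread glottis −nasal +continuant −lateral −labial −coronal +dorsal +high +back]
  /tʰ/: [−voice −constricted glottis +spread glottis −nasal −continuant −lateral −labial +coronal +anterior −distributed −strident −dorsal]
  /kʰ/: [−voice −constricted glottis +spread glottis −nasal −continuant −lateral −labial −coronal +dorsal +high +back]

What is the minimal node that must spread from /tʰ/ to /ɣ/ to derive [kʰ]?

/ɣ/ and [kʰ] differ in [voice], [spread glottis], [continuant]; every other specified feature is identical.
These terminals are all dominated by Z-node, and no proper subconstituent of Z-node covers them all; Z-node is their lowest common ancestor.
Delinking /ɣ/'s Z-node and associating /tʰ/'s Z-node gives precisely the feature bundle of [kʰ].
[dorsal], [coronal] — on which /tʰ/ differs from /ɣ/ — are unchanged, so Root cannot have spread; the constituent is no larger than Z-node.

Z-node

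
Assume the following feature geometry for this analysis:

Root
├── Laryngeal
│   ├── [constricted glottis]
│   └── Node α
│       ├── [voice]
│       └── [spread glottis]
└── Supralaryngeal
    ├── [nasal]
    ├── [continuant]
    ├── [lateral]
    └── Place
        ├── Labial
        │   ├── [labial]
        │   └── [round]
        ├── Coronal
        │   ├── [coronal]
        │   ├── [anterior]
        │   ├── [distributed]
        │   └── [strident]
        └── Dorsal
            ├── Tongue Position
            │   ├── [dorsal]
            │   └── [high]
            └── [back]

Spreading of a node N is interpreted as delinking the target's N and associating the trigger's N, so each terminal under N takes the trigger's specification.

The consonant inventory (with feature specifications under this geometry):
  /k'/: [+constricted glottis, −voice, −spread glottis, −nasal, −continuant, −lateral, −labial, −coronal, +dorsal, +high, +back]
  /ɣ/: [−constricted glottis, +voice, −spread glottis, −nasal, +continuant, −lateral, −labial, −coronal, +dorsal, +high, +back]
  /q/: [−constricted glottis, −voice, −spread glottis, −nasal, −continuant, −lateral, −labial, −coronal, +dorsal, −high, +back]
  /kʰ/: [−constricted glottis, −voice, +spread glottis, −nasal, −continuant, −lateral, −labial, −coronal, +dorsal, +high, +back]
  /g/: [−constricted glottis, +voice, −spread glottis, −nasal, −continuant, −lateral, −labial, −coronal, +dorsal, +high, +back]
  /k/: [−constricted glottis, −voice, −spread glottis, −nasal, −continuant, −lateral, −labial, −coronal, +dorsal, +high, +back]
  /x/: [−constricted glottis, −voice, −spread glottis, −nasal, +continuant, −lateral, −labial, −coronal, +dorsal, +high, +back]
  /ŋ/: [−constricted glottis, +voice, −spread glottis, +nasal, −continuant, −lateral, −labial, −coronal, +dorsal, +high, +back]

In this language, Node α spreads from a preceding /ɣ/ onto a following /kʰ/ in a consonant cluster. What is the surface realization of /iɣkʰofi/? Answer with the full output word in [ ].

Node α immediately or transitively dominates [voice], [spread glottis].
After delinking /kʰ/'s Node α and linking /ɣ/'s, the affected terminals become [+voice], [−spread glottis]; [constricted glottis], [nasal], [continuant], … (outside Node α) are retained from /kʰ/.
The resulting bundle matches /g/ in the inventory; substituting it for /kʰ/ gives [iɣgofi].

[iɣgofi]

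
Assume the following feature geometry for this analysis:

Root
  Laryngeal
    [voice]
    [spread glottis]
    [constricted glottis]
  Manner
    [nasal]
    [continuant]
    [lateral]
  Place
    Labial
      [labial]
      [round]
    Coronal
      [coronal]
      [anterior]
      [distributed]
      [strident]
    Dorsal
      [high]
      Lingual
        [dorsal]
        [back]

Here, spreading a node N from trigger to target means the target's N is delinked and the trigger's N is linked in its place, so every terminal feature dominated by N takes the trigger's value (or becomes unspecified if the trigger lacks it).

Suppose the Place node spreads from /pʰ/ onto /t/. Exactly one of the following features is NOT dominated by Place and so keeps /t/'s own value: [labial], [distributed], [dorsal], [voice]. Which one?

[voice]

The terminals dominated by Place are [labial], [round], [coronal], [anterior], [distributed], [strident], [high], [dorsal], [back].
Spreading Place replaces [labial], [dorsal], [distributed] with the trigger's values, since each sits inside the Place constituent.
But [voice] is a dependent of Laryngeal, outside Place; it is therefore untouched by the spreading.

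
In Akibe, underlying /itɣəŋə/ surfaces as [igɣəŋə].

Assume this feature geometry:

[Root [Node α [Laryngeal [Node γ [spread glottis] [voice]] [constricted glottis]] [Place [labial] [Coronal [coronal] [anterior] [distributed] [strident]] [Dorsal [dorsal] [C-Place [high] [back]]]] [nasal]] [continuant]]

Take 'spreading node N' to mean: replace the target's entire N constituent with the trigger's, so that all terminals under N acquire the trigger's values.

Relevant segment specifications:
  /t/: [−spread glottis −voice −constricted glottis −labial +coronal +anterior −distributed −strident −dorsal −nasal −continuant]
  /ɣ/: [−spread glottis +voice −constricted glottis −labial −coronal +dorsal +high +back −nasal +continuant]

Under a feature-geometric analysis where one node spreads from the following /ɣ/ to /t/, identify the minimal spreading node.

Node α

The alternation /t/ → [g] changes [voice], [coronal], [anterior], [distributed], [strident], [dorsal], [high], [back] and nothing else.
Tracing each changed feature up the tree, the paths first meet at Node α; any lower node misses at least one of them.
If Node α spreads, every terminal under it takes /ɣ/'s value, producing [g] as observed.
Had Root spread, [continuant] would have taken /ɣ/'s value; it stays as in /t/, confirming the spreading constituent is exactly Node α.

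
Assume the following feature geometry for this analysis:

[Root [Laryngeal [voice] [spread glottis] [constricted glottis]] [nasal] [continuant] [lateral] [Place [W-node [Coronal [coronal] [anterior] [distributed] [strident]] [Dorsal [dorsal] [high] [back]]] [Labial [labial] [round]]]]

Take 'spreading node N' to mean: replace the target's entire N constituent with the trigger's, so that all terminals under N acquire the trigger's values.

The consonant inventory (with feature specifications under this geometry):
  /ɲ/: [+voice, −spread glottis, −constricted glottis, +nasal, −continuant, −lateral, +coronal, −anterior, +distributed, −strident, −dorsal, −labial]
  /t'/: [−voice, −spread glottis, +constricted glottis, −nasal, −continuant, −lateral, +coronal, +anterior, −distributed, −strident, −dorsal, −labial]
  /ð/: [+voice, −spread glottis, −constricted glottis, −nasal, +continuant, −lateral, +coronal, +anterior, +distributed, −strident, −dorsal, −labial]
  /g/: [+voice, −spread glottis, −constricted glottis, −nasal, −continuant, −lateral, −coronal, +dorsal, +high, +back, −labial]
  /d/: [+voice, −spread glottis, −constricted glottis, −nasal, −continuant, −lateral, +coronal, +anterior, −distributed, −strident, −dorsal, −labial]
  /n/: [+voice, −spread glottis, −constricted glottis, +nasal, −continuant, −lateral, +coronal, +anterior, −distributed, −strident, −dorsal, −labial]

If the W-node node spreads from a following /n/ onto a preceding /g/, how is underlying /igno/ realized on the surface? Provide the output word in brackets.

W-node immediately or transitively dominates [coronal], [anterior], [distributed], [strident], [dorsal], [high], [back].
Spreading W-node from /n/ onto /g/ replaces those values with /n/'s: [+coronal], [+anterior], [−distributed], [−strident], [−dorsal]. Features outside W-node ([voice], [spread glottis], [constricted glottis], …) stay as in /g/.
Among the inventory, only /d/ has exactly this specification, giving the surface form [idno].

[idno]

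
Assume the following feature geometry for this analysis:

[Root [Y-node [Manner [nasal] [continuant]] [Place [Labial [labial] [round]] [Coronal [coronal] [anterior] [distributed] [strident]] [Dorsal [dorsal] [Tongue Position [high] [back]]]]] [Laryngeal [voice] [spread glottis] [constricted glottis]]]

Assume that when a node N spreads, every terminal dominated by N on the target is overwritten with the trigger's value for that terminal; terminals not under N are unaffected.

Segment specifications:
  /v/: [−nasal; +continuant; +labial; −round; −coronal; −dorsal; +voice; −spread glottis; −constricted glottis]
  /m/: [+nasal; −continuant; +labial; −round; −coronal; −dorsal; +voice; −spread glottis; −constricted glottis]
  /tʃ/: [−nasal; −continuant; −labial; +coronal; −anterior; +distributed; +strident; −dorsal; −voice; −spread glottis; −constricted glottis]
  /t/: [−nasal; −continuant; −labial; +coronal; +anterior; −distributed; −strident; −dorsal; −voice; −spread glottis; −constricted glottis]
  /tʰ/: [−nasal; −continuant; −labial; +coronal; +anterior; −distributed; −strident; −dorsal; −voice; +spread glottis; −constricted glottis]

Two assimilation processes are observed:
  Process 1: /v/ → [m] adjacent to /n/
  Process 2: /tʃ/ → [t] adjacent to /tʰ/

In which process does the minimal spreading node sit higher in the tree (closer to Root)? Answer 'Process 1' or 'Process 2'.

Process 1

Process 1 alters [nasal], [continuant]; the lowest common ancestor is Manner (depth 2 from Root).
Process 2 alters [anterior], [distributed], [strident]; the lowest common ancestor is Coronal (depth 3 from Root).
Manner is closer to Root than Coronal, so Process 1 spreads the higher node.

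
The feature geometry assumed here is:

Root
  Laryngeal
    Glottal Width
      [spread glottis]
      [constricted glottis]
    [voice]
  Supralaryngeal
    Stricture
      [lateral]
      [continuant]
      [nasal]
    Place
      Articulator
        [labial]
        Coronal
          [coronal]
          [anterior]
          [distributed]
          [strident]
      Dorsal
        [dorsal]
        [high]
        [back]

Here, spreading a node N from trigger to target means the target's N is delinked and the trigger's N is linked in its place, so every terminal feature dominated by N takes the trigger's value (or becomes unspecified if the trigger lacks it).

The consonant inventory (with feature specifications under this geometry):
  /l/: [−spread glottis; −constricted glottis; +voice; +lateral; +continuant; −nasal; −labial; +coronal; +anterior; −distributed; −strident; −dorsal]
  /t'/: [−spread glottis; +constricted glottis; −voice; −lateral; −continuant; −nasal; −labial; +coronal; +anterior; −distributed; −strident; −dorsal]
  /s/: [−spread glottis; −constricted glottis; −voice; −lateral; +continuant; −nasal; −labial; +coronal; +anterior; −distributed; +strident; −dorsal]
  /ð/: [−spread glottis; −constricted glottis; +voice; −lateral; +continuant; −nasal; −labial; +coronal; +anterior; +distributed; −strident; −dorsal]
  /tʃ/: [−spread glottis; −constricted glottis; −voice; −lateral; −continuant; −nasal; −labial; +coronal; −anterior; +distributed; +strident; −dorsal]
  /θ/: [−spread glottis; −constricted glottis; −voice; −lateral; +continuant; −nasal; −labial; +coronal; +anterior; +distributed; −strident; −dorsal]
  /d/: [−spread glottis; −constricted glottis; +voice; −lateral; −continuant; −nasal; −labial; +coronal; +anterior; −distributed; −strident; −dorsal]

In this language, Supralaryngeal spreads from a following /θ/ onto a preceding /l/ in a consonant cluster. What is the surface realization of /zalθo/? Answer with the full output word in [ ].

The Supralaryngeal node dominates the terminals [lateral], [continuant], [nasal], [labial], [coronal], [anterior], [distributed], [strident], [dorsal], [high], [back].
Spreading Supralaryngeal from /θ/ onto /l/ replaces those values with /θ/'s: [−lateral], [+continuant], [−nasal], [−labial], [+coronal], [+anterior], [+distributed], [−strident], [−dorsal]. Features outside Supralaryngeal ([spread glottis], [constricted glottis], [voice]) stay as in /l/.
This feature bundle is that of [ð], so /zalθo/ surfaces as [zaðθo].

[zaðθo]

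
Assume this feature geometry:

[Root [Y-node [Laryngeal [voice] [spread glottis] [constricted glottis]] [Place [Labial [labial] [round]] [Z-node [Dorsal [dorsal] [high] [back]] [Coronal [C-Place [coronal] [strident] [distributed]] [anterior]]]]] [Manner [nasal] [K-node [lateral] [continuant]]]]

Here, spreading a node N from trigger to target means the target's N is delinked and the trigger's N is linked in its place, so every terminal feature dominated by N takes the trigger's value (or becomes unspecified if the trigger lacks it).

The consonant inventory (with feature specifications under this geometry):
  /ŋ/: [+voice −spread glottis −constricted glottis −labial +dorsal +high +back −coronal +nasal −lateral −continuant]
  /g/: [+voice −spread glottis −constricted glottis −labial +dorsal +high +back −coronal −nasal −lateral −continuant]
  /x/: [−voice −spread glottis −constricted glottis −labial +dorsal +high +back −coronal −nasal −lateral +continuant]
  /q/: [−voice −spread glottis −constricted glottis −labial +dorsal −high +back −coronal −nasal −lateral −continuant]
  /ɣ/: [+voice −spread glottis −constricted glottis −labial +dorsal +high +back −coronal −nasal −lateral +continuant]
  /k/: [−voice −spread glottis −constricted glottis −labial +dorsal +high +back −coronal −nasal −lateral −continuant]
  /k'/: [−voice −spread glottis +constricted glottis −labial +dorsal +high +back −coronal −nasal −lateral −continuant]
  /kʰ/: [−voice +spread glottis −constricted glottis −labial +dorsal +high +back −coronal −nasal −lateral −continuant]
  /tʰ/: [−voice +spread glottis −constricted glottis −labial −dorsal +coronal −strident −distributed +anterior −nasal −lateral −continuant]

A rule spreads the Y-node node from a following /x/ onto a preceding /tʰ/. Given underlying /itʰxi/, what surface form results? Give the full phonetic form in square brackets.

[ikxi]

The Y-node node dominates the terminals [voice], [spread glottis], [constricted glottis], [labial], [round], [dorsal], [high], [back], [coronal], [strident], [distributed], [anterior].
Spreading Y-node from /x/ onto /tʰ/ replaces those values with /x/'s: [−voice], [−spread glottis], [−constricted glottis], [−labial], [+dorsal], [+high], [+back], [−coronal]. Features outside Y-node ([nasal], [lateral], [continuant]) stay as in /tʰ/.
This feature bundle is that of [k], so /itʰxi/ surfaces as [ikxi].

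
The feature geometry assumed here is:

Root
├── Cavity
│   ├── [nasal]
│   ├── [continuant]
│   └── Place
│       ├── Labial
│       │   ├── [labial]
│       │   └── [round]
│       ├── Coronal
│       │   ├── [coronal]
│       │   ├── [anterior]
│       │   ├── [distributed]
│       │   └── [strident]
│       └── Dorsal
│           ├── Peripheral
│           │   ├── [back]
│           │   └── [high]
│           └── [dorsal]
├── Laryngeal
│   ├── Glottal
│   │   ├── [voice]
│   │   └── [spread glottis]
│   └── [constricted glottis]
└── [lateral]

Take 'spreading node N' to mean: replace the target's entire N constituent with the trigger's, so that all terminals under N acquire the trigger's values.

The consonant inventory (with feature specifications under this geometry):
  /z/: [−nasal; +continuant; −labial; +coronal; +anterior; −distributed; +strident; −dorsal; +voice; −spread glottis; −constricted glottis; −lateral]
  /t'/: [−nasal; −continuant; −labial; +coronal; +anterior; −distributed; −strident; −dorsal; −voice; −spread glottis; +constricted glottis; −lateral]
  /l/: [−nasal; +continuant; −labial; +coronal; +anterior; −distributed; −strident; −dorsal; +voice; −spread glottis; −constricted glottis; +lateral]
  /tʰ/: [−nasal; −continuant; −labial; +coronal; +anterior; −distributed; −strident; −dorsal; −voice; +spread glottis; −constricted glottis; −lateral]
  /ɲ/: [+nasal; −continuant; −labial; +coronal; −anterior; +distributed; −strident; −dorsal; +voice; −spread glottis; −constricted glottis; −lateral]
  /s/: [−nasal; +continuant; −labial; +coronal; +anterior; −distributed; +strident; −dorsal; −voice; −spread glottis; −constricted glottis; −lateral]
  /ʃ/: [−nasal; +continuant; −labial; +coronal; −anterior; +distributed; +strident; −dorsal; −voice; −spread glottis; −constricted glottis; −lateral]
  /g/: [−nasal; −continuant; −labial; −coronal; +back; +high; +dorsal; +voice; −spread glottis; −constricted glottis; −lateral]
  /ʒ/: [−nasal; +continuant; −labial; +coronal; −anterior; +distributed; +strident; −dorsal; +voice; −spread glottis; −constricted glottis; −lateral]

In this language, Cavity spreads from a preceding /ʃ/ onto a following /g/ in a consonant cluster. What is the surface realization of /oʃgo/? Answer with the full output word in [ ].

[oʃʒo]

Terminals under Cavity in this geometry: [nasal], [continuant], [labial], [round], [coronal], [anterior], [distributed], [strident], [back], [high], [dorsal].
After delinking /g/'s Cavity and linking /ʃ/'s, the affected terminals become [−nasal], [+continuant], [−labial], [+coronal], [−anterior], [+distributed], [+strident], [−dorsal]; [voice], [spread glottis], [constricted glottis], … (outside Cavity) are retained from /g/.
Among the inventory, only /ʒ/ has exactly this specification, giving the surface form [oʃʒo].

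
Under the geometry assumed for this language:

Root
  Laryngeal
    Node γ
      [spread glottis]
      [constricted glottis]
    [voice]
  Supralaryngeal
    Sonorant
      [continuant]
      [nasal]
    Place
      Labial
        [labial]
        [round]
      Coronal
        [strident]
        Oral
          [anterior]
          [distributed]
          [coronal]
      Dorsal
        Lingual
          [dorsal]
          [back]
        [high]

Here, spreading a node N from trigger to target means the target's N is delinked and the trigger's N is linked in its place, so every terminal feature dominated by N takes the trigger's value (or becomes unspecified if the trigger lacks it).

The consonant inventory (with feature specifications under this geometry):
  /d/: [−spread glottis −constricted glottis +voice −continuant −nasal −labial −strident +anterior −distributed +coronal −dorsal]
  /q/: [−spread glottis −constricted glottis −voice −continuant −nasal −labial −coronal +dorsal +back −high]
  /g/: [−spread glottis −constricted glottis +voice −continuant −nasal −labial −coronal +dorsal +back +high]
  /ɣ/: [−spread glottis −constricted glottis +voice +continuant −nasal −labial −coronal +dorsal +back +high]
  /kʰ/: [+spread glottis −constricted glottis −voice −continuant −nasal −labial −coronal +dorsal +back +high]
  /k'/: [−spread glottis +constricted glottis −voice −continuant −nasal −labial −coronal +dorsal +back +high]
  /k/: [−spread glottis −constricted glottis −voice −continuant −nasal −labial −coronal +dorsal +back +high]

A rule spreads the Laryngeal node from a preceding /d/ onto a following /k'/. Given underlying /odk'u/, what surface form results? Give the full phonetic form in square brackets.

The Laryngeal node dominates the terminals [spread glottis], [constricted glottis], [voice].
After delinking /k'/'s Laryngeal and linking /d/'s, the affected terminals become [−spread glottis], [−constricted glottis], [+voice]; [continuant], [nasal], [labial], … (outside Laryngeal) are retained from /k'/.
The resulting bundle matches /g/ in the inventory; substituting it for /k'/ gives [odgu].

[odgu]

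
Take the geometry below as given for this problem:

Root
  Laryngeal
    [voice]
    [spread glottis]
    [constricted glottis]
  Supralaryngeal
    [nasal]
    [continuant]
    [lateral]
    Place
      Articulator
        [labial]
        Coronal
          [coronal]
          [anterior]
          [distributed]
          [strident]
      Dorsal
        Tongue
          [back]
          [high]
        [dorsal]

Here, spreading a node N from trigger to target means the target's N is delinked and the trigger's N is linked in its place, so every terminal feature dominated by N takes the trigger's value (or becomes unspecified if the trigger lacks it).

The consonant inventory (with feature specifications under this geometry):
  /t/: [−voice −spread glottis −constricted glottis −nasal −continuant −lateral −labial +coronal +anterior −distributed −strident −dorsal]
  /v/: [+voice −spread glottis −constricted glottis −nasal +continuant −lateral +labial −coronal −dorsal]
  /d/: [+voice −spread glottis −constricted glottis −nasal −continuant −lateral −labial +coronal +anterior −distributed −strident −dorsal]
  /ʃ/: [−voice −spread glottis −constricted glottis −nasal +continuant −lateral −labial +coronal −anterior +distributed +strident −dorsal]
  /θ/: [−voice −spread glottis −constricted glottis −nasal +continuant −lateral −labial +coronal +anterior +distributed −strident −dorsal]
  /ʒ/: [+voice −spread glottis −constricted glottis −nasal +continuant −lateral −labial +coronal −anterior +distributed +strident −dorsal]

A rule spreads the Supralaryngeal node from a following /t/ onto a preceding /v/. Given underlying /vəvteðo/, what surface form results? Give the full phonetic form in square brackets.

Terminals under Supralaryngeal in this geometry: [nasal], [continuant], [lateral], [labial], [coronal], [anterior], [distributed], [strident], [back], [high], [dorsal].
After delinking /v/'s Supralaryngeal and linking /t/'s, the affected terminals become [−nasal], [−continuant], [−lateral], [−labial], [+coronal], [+anterior], [−distributed], [−strident], [−dorsal]; [voice], [spread glottis], [constricted glottis] (outside Supralaryngeal) are retained from /v/.
This feature bundle is that of [d], so /vəvteðo/ surfaces as [vədteðo].

[vədteðo]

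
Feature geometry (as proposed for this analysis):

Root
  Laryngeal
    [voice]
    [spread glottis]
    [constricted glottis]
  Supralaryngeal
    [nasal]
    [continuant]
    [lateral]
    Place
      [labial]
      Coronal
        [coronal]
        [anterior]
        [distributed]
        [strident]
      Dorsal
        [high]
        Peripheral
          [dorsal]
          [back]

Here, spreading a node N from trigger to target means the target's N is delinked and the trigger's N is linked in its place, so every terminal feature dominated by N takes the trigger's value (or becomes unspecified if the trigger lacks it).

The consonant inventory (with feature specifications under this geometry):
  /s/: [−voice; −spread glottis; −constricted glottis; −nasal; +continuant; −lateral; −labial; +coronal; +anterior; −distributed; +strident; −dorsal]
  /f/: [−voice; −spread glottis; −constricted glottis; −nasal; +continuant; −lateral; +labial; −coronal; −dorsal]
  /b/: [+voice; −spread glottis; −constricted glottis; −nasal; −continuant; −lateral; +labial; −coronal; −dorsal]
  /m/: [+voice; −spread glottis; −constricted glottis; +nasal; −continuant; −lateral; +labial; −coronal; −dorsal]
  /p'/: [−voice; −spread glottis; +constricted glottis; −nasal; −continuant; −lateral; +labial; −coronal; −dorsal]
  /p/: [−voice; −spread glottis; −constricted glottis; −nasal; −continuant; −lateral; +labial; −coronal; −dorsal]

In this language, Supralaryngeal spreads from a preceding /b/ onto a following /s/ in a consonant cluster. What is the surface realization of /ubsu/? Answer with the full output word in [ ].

Supralaryngeal immediately or transitively dominates [nasal], [continuant], [lateral], [labial], [coronal], [anterior], [distributed], [strident], [high], [dorsal], [back].
Spreading Supralaryngeal from /b/ onto /s/ replaces those values with /b/'s: [−nasal], [−continuant], [−lateral], [+labial], [−coronal], [−dorsal]. Features outside Supralaryngeal ([voice], [spread glottis], [constricted glottis]) stay as in /s/.
The resulting bundle matches /p/ in the inventory; substituting it for /s/ gives [ubpu].

[ubpu]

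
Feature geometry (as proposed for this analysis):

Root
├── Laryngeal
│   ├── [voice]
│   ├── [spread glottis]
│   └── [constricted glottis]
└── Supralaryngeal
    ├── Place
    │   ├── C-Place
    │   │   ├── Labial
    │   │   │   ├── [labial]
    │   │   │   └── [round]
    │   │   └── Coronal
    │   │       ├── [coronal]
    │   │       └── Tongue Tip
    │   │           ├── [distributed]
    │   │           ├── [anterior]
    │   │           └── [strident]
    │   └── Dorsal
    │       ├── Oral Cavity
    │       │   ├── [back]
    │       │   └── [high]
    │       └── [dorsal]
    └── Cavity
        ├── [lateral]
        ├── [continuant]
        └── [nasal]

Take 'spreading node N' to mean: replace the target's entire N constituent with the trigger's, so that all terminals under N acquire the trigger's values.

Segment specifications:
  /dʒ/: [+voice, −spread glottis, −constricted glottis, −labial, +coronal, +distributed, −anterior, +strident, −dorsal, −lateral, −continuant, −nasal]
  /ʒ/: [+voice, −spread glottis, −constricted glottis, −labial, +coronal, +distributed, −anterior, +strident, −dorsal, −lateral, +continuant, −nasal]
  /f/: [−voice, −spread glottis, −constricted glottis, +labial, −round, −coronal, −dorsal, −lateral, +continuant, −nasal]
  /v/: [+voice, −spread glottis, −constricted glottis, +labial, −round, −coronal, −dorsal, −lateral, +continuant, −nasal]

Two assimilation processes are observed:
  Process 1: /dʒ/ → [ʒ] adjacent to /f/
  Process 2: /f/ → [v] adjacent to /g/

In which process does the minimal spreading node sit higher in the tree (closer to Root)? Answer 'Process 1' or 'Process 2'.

Process 2

In Process 1, [continuant] changes, so the minimal spreading node is [continuant] at depth 3.
Process 2 alters [voice]; the lowest dominating node is [voice] (depth 2 from Root).
Depth 2 < depth 3; Process 2 involves the structurally higher constituent [voice].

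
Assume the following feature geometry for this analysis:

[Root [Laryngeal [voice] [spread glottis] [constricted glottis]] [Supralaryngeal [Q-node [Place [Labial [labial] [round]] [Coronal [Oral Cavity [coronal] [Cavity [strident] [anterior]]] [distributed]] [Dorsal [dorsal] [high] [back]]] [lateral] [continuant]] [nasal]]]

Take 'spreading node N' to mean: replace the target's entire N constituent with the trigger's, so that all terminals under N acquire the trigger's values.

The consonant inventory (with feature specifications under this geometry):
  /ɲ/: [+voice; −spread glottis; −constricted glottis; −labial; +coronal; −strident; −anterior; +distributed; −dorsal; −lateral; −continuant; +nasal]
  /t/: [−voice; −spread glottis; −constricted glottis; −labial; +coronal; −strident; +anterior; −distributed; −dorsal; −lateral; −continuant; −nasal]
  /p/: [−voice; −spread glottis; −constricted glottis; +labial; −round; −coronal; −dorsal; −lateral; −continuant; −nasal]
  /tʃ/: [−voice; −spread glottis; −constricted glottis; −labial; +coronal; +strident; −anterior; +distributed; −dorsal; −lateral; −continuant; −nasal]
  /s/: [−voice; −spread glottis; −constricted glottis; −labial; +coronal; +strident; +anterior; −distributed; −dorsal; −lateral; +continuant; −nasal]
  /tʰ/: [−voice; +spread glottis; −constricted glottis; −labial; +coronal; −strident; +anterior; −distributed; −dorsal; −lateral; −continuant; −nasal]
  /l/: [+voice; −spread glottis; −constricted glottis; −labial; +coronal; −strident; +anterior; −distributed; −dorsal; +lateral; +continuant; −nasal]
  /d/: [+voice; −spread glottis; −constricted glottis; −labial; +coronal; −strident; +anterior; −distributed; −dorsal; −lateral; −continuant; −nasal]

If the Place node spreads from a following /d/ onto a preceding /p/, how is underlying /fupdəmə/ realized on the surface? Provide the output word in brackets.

Terminals under Place in this geometry: [labial], [round], [coronal], [strident], [anterior], [distributed], [dorsal], [high], [back].
The target acquires /d/'s values for everything under Place — [−labial], [+coronal], [−strident], [+anterior], [−distributed], [−dorsal] — while keeping its own [voice], [spread glottis], [constricted glottis], ….
The resulting bundle matches /t/ in the inventory; substituting it for /p/ gives [futdəmə].

[futdəmə]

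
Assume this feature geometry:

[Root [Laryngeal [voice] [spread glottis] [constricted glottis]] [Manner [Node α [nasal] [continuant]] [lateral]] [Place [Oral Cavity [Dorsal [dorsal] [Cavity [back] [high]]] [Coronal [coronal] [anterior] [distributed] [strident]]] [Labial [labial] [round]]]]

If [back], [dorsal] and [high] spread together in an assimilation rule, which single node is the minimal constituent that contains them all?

Dorsal

[back]: Root > Place > Oral Cavity > Dorsal > Cavity > [back].
[dorsal]: Root > Place > Oral Cavity > Dorsal > [dorsal].
[high]: Root > Place > Oral Cavity > Dorsal > Cavity > [high].
These paths first converge at Dorsal; no daughter of Dorsal dominates all 3 features, so Dorsal is the minimal constituent.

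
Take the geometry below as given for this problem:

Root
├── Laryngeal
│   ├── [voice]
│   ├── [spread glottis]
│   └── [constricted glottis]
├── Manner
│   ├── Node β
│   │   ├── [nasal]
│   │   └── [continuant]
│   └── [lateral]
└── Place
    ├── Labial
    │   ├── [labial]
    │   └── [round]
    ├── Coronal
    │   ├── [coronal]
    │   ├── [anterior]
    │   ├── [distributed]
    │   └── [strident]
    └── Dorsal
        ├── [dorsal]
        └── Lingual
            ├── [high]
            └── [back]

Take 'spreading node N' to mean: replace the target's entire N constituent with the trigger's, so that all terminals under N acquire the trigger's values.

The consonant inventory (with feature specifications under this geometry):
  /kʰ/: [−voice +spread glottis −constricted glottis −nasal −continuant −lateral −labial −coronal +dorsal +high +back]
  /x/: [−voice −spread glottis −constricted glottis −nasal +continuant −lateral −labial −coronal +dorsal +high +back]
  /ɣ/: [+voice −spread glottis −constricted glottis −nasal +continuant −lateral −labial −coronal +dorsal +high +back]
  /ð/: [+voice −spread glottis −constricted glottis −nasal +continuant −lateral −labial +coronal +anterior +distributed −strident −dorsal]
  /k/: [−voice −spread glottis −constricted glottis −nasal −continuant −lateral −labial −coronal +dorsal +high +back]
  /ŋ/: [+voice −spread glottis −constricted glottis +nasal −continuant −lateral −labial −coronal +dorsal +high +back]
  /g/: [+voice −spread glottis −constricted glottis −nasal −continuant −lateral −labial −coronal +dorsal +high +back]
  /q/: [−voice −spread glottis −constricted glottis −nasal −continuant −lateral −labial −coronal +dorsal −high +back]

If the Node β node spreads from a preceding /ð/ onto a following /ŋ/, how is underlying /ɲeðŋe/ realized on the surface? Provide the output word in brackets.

[ɲeðɣe]

Terminals under Node β in this geometry: [nasal], [continuant].
After delinking /ŋ/'s Node β and linking /ð/'s, the affected terminals become [−nasal], [+continuant]; [voice], [spread glottis], [constricted glottis], … (outside Node β) are retained from /ŋ/.
The resulting bundle matches /ɣ/ in the inventory; substituting it for /ŋ/ gives [ɲeðɣe].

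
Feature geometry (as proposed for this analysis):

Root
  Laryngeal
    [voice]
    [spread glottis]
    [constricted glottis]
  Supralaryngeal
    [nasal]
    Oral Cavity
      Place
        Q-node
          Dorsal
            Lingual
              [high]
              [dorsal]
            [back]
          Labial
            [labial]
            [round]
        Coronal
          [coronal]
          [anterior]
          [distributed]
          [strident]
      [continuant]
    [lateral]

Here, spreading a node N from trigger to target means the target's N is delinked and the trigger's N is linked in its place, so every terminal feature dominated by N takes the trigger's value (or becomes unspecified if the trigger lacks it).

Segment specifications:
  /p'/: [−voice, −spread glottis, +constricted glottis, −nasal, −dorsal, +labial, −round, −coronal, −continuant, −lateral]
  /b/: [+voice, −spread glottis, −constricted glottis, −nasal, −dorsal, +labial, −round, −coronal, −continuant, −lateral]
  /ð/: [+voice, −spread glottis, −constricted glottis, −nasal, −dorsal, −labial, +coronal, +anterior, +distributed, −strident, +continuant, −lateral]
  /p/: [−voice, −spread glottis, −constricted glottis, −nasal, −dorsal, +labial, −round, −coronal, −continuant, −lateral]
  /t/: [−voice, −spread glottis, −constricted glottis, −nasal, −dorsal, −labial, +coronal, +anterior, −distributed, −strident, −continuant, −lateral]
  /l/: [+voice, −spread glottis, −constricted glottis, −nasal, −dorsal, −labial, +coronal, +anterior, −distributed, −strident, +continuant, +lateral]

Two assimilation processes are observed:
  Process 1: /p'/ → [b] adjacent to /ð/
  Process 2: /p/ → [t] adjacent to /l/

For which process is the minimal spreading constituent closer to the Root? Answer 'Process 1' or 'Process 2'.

Process 1

Process 1 alters [voice], [constricted glottis]; the lowest common ancestor is Laryngeal (depth 1 from Root).
In Process 2, [labial], [round], [coronal], [anterior], [distributed], [strident] change, so the minimal spreading node is Place at depth 3.
Depth 1 < depth 3; Process 1 involves the structurally higher constituent Laryngeal.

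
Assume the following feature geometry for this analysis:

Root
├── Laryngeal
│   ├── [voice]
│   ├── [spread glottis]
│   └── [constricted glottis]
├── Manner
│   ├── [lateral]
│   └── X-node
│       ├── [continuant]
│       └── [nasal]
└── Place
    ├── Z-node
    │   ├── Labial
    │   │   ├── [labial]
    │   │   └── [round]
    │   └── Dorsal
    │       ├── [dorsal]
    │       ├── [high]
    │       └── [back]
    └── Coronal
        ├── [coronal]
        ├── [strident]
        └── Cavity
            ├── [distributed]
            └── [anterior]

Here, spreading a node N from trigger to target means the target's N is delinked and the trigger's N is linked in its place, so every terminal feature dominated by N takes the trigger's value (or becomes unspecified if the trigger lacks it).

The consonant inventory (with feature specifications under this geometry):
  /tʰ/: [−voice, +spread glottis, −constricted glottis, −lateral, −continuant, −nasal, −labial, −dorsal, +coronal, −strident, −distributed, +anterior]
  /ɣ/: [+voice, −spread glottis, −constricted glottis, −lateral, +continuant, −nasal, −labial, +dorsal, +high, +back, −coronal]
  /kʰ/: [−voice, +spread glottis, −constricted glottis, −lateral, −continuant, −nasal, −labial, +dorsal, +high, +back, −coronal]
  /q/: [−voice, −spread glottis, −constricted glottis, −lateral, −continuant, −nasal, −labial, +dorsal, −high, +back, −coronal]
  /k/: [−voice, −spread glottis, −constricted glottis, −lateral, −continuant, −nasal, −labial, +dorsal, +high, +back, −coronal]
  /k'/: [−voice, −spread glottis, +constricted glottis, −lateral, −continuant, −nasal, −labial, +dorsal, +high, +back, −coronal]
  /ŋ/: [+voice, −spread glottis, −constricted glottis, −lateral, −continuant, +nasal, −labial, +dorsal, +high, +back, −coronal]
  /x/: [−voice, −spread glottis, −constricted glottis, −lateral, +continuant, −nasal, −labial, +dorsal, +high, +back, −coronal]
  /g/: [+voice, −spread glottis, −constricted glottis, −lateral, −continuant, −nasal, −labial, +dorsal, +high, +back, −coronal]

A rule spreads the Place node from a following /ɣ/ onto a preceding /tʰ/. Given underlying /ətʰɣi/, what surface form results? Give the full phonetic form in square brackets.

[əkʰɣi]

Terminals under Place in this geometry: [labial], [round], [dorsal], [high], [back], [coronal], [strident], [distributed], [anterior].
Spreading Place from /ɣ/ onto /tʰ/ replaces those values with /ɣ/'s: [−labial], [+dorsal], [+high], [+back], [−coronal]. Features outside Place ([voice], [spread glottis], [constricted glottis], …) stay as in /tʰ/.
Among the inventory, only /kʰ/ has exactly this specification, giving the surface form [əkʰɣi].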